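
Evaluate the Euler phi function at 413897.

Factor: 413897 = 11 · 191 · 197.
φ(413897) = (11−1) · (191−1) · (197−1) = 10 · 190 · 196 = 372400.

372400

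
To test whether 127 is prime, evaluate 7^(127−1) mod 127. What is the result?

7^1 ≡ 7 (mod 127)
7^2 ≡ 7^2 = 49 ≡ 49 (mod 127)
7^4 ≡ 49^2 = 2401 ≡ 115 (mod 127)
7^8 ≡ 115^2 = 13225 ≡ 17 (mod 127)
7^16 ≡ 17^2 = 289 ≡ 35 (mod 127)
7^32 ≡ 35^2 = 1225 ≡ 82 (mod 127)
7^64 ≡ 82^2 = 6724 ≡ 120 (mod 127)
126 = 64 + 32 + 16 + 8 + 4 + 2 in binary powers of 2.
So 7^126 ≡ 120 · 82 · 35 · 17 · 115 · 49 ≡ 1 (mod 127).
Since the result is 1, base 7 gives no evidence that 127 is composite.

1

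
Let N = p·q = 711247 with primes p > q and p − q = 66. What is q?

811

Since p = q + 66, we have 711247 = q(q + 66), so q² + 66q − 711247 = 0.
Discriminant: 66² + 4·711247 = 4356 + 2844988 = 2849344; √2849344 = 1688.
q = (−66 + 1688)/2 = 811, and p = q + 66 = 877.
Check: 811 · 877 = 711247.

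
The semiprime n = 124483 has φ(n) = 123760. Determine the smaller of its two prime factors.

281

φ(n) = (p−1)(q−1) = n − (p+q) + 1, so p + q = 124483 − 123760 + 1 = 724.
p and q are the roots of t² − 724t + 124483 = 0.
Discriminant: 724² − 4·124483 = 524176 − 497932 = 26244; √26244 = 162.
q = (724 − 162)/2 = 281, p = (724 + 162)/2 = 443.
Check: 281 · 443 = 124483.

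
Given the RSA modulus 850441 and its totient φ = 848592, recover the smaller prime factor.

853

φ(n) = (p−1)(q−1) = n − (p+q) + 1, so p + q = 850441 − 848592 + 1 = 1850.
p and q are the roots of t² − 1850t + 850441 = 0.
Discriminant: 1850² − 4·850441 = 3422500 − 3401764 = 20736; √20736 = 144.
q = (1850 − 144)/2 = 853, p = (1850 + 144)/2 = 997.
Check: 853 · 997 = 850441.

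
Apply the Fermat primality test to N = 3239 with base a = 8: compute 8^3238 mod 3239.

8^1 ≡ 8 (mod 3239)
8^2 ≡ 8^2 = 64 ≡ 64 (mod 3239)
8^4 ≡ 64^2 = 4096 ≡ 857 (mod 3239)
8^8 ≡ 857^2 = 734449 ≡ 2435 (mod 3239)
8^16 ≡ 2435^2 = 5929225 ≡ 1855 (mod 3239)
8^32 ≡ 1855^2 = 3441025 ≡ 1207 (mod 3239)
8^64 ≡ 1207^2 = 1456849 ≡ 2538 (mod 3239)
8^128 ≡ 2538^2 = 6441444 ≡ 2312 (mod 3239)
8^256 ≡ 2312^2 = 5345344 ≡ 994 (mod 3239)
8^512 ≡ 994^2 = 988036 ≡ 141 (mod 3239)
8^1024 ≡ 141^2 = 19881 ≡ 447 (mod 3239)
8^2048 ≡ 447^2 = 199809 ≡ 2230 (mod 3239)
3238 = 2048 + 1024 + 128 + 32 + 4 + 2 in binary powers of 2.
So 8^3238 ≡ 2230 · 447 · 2312 · 1207 · 857 · 64 ≡ 640 (mod 3239).
Since 640 ≠ 1, base 8 is a Fermat witness: 3239 is composite.

640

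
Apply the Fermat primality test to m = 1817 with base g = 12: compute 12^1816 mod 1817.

1553

12^1 ≡ 12 (mod 1817)
12^2 ≡ 12^2 = 144 ≡ 144 (mod 1817)
12^4 ≡ 144^2 = 20736 ≡ 749 (mod 1817)
12^8 ≡ 749^2 = 561001 ≡ 1365 (mod 1817)
12^16 ≡ 1365^2 = 1863225 ≡ 800 (mod 1817)
12^32 ≡ 800^2 = 640000 ≡ 416 (mod 1817)
12^64 ≡ 416^2 = 173056 ≡ 441 (mod 1817)
12^128 ≡ 441^2 = 194481 ≡ 62 (mod 1817)
12^256 ≡ 62^2 = 3844 ≡ 210 (mod 1817)
12^512 ≡ 210^2 = 44100 ≡ 492 (mod 1817)
12^1024 ≡ 492^2 = 242064 ≡ 403 (mod 1817)
1816 = 1024 + 512 + 256 + 16 + 8 in binary powers of 2.
So 12^1816 ≡ 403 · 492 · 210 · 800 · 1365 ≡ 1553 (mod 1817).
Since 1553 ≠ 1, base 12 is a Fermat witness: 1817 is composite.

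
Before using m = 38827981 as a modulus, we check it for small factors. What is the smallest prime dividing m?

83

38827981 is odd.
Digit sum 46, not divisible by 3.
Ends in 1: not divisible by 5.
7: 38827981 = 7·5546854 + 3
11: 38827981 = 11·3529816 + 5
13: 38827981 = 13·2986767 + 10
17: 38827981 = 17·2283998 + 15
19: 38827981 = 19·2043577 + 18
23: 38827981 = 23·1688173 + 2
29: 38827981 = 29·1338895 + 26
31: 38827981 = 31·1252515 + 16
37: 38827981 = 37·1049404 + 33
41: 38827981 = 41·947023 + 38
43: 38827981 = 43·902976 + 13
47: 38827981 = 47·826127 + 12
53: 38827981 = 53·732603 + 22
59: 38827981 = 59·658101 + 22
61: 38827981 = 61·636524 + 17
67: 38827981 = 67·579522 + 7
71: 38827981 = 71·546872 + 69
73: 38827981 = 73·531890 + 11
79: 38827981 = 79·491493 + 34
83: 38827981 = 83·467807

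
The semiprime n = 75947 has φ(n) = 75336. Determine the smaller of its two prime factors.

173

φ(n) = (p−1)(q−1) = n − (p+q) + 1, so p + q = 75947 − 75336 + 1 = 612.
p and q are the roots of t² − 612t + 75947 = 0.
Discriminant: 612² − 4·75947 = 374544 − 303788 = 70756; √70756 = 266.
q = (612 − 266)/2 = 173, p = (612 + 266)/2 = 439.
Check: 173 · 439 = 75947.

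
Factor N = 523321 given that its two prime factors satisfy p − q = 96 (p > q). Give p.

Since p = q + 96, we have 523321 = q(q + 96), so q² + 96q − 523321 = 0.
Discriminant: 96² + 4·523321 = 9216 + 2093284 = 2102500; √2102500 = 1450.
q = (−96 + 1450)/2 = 677, and p = q + 96 = 773.
Check: 677 · 773 = 523321.

773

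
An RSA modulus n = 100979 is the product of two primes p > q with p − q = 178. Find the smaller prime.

Since p = q + 178, we have 100979 = q(q + 178), so q² + 178q − 100979 = 0.
Discriminant: 178² + 4·100979 = 31684 + 403916 = 435600; √435600 = 660.
q = (−178 + 660)/2 = 241, and p = q + 178 = 419.
Check: 241 · 419 = 100979.

241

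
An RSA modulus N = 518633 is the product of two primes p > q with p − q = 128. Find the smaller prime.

659

Since p = q + 128, we have 518633 = q(q + 128), so q² + 128q − 518633 = 0.
Discriminant: 128² + 4·518633 = 16384 + 2074532 = 2090916; √2090916 = 1446.
q = (−128 + 1446)/2 = 659, and p = q + 128 = 787.
Check: 659 · 787 = 518633.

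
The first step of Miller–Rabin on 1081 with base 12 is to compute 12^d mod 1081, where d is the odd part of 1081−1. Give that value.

1081 − 1 = 1080 = 2^3 · 135, so d = 135.
12^1 ≡ 12 (mod 1081)
12^2 ≡ 12^2 = 144 ≡ 144 (mod 1081)
12^4 ≡ 144^2 = 20736 ≡ 197 (mod 1081)
12^8 ≡ 197^2 = 38809 ≡ 974 (mod 1081)
12^16 ≡ 974^2 = 948676 ≡ 639 (mod 1081)
12^32 ≡ 639^2 = 408321 ≡ 784 (mod 1081)
12^64 ≡ 784^2 = 614656 ≡ 648 (mod 1081)
12^128 ≡ 648^2 = 419904 ≡ 476 (mod 1081)
135 = 128 + 4 + 2 + 1 in binary powers of 2.
So 12^135 ≡ 476 · 197 · 144 · 12 ≡ 440 (mod 1081).
Squaring chain: 440 → 101 → 472; never reaches −1, so base 12 is a Miller–Rabin witness that 1081 is composite.

440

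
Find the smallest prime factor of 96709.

97

96709 is odd.
Digit sum 31, not divisible by 3.
Ends in 9: not divisible by 5.
7: 96709 = 7·13815 + 4
11: 96709 = 11·8791 + 8
13: 96709 = 13·7439 + 2
17: 96709 = 17·5688 + 13
19: 96709 = 19·5089 + 18
23: 96709 = 23·4204 + 17
29: 96709 = 29·3334 + 23
31: 96709 = 31·3119 + 20
37: 96709 = 37·2613 + 28
41: 96709 = 41·2358 + 31
43: 96709 = 43·2249 + 2
47: 96709 = 47·2057 + 30
53: 96709 = 53·1824 + 37
59: 96709 = 59·1639 + 8
61: 96709 = 61·1585 + 24
67: 96709 = 67·1443 + 28
71: 96709 = 71·1362 + 7
73: 96709 = 73·1324 + 57
79: 96709 = 79·1224 + 13
83: 96709 = 83·1165 + 14
89: 96709 = 89·1086 + 55
97: 96709 = 97·997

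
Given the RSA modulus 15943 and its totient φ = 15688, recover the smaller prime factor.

107

φ(n) = (p−1)(q−1) = n − (p+q) + 1, so p + q = 15943 − 15688 + 1 = 256.
p and q are the roots of t² − 256t + 15943 = 0.
Discriminant: 256² − 4·15943 = 65536 − 63772 = 1764; √1764 = 42.
q = (256 − 42)/2 = 107, p = (256 + 42)/2 = 149.
Check: 107 · 149 = 15943.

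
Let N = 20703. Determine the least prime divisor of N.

20703 is odd.
Digit sum 12, divisible by 3.

3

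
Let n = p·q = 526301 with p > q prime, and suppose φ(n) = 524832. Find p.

853

φ(n) = (p−1)(q−1) = n − (p+q) + 1, so p + q = 526301 − 524832 + 1 = 1470.
p and q are the roots of t² − 1470t + 526301 = 0.
Discriminant: 1470² − 4·526301 = 2160900 − 2105204 = 55696; √55696 = 236.
q = (1470 − 236)/2 = 617, p = (1470 + 236)/2 = 853.
Check: 617 · 853 = 526301.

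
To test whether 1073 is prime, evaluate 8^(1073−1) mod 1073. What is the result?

8^1 ≡ 8 (mod 1073)
8^2 ≡ 8^2 = 64 ≡ 64 (mod 1073)
8^4 ≡ 64^2 = 4096 ≡ 877 (mod 1073)
8^8 ≡ 877^2 = 769129 ≡ 861 (mod 1073)
8^16 ≡ 861^2 = 741321 ≡ 951 (mod 1073)
8^32 ≡ 951^2 = 904401 ≡ 935 (mod 1073)
8^64 ≡ 935^2 = 874225 ≡ 803 (mod 1073)
8^128 ≡ 803^2 = 644809 ≡ 1009 (mod 1073)
8^256 ≡ 1009^2 = 1018081 ≡ 877 (mod 1073)
8^512 ≡ 877^2 = 769129 ≡ 861 (mod 1073)
8^1024 ≡ 861^2 = 741321 ≡ 951 (mod 1073)
1072 = 1024 + 32 + 16 in binary powers of 2.
So 8^1072 ≡ 951 · 935 · 951 ≡ 803 (mod 1073).
Since 803 ≠ 1, base 8 is a Fermat witness: 1073 is composite.

803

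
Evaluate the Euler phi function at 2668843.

Factor: 2668843 = 89 · 157 · 191.
φ(2668843) = (89−1) · (157−1) · (191−1) = 88 · 156 · 190 = 2608320.

2608320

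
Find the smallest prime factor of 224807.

224807 is odd.
Digit sum 23, not divisible by 3.
Ends in 7: not divisible by 5.
7: 224807 = 7·32115 + 2
11: 224807 = 11·20437

11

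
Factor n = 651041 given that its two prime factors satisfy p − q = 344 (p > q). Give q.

Since p = q + 344, we have 651041 = q(q + 344), so q² + 344q − 651041 = 0.
Discriminant: 344² + 4·651041 = 118336 + 2604164 = 2722500; √2722500 = 1650.
q = (−344 + 1650)/2 = 653, and p = q + 344 = 997.
Check: 653 · 997 = 651041.

653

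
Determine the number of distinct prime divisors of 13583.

2

13583 = 17^2 · 47
13583 = 17^2 · 47, which has 2 distinct prime factors.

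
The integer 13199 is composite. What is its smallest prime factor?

13199 is odd.
Digit sum 23, not divisible by 3.
Ends in 9: not divisible by 5.
7: 13199 = 7·1885 + 4
11: 13199 = 11·1199 + 10
13: 13199 = 13·1015 + 4
17: 13199 = 17·776 + 7
19: 13199 = 19·694 + 13
23: 13199 = 23·573 + 20
29: 13199 = 29·455 + 4
31: 13199 = 31·425 + 24
37: 13199 = 37·356 + 27
41: 13199 = 41·321 + 38
43: 13199 = 43·306 + 41
47: 13199 = 47·280 + 39
53: 13199 = 53·249 + 2
59: 13199 = 59·223 + 42
61: 13199 = 61·216 + 23
67: 13199 = 67·197

67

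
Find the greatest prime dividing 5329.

5329 = 73 · 73
73 = 73 · 1
So 5329 = 73^2; the largest prime factor is 73.

73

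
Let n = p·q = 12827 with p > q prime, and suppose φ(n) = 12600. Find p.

127

φ(n) = (p−1)(q−1) = n − (p+q) + 1, so p + q = 12827 − 12600 + 1 = 228.
p and q are the roots of t² − 228t + 12827 = 0.
Discriminant: 228² − 4·12827 = 51984 − 51308 = 676; √676 = 26.
q = (228 − 26)/2 = 101, p = (228 + 26)/2 = 127.
Check: 101 · 127 = 12827.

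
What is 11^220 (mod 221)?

11^1 ≡ 11 (mod 221)
11^2 ≡ 11^2 = 121 ≡ 121 (mod 221)
11^4 ≡ 121^2 = 14641 ≡ 55 (mod 221)
11^8 ≡ 55^2 = 3025 ≡ 152 (mod 221)
11^16 ≡ 152^2 = 23104 ≡ 120 (mod 221)
11^32 ≡ 120^2 = 14400 ≡ 35 (mod 221)
11^64 ≡ 35^2 = 1225 ≡ 120 (mod 221)
11^128 ≡ 120^2 = 14400 ≡ 35 (mod 221)
220 = 128 + 64 + 16 + 8 + 4 in binary powers of 2.
So 11^220 ≡ 35 · 120 · 120 · 152 · 55 ≡ 81 (mod 221).
Since 81 ≠ 1, base 11 is a Fermat witness: 221 is composite.

81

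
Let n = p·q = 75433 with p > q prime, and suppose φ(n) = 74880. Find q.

φ(n) = (p−1)(q−1) = n − (p+q) + 1, so p + q = 75433 − 74880 + 1 = 554.
p and q are the roots of t² − 554t + 75433 = 0.
Discriminant: 554² − 4·75433 = 306916 − 301732 = 5184; √5184 = 72.
q = (554 − 72)/2 = 241, p = (554 + 72)/2 = 313.
Check: 241 · 313 = 75433.

241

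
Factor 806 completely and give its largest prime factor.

31

806 = 2 · 403
403 = 13 · 31
31 is prime.
So 806 = 2 · 13 · 31; the largest prime factor is 31.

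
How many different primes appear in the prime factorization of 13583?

2

13583 = 17^2 · 47
13583 = 17^2 · 47, which has 2 distinct prime factors.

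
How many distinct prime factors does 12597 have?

12597 = 3 · 4199
4199 = 13 · 323
323 = 17 · 19
12597 = 3 · 13 · 17 · 19, which has 4 distinct prime factors.

4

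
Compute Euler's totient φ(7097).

Factor: 7097 = 47 · 151.
φ(7097) = (47−1) · (151−1) = 46 · 150 = 6900.

6900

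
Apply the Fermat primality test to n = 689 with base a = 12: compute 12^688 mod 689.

183

12^1 ≡ 12 (mod 689)
12^2 ≡ 12^2 = 144 ≡ 144 (mod 689)
12^4 ≡ 144^2 = 20736 ≡ 66 (mod 689)
12^8 ≡ 66^2 = 4356 ≡ 222 (mod 689)
12^16 ≡ 222^2 = 49284 ≡ 365 (mod 689)
12^32 ≡ 365^2 = 133225 ≡ 248 (mod 689)
12^64 ≡ 248^2 = 61504 ≡ 183 (mod 689)
12^128 ≡ 183^2 = 33489 ≡ 417 (mod 689)
12^256 ≡ 417^2 = 173889 ≡ 261 (mod 689)
12^512 ≡ 261^2 = 68121 ≡ 599 (mod 689)
688 = 512 + 128 + 32 + 16 in binary powers of 2.
So 12^688 ≡ 599 · 417 · 248 · 365 ≡ 183 (mod 689).
Since 183 ≠ 1, base 12 is a Fermat witness: 689 is composite.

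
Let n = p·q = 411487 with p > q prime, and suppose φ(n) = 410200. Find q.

φ(n) = (p−1)(q−1) = n − (p+q) + 1, so p + q = 411487 − 410200 + 1 = 1288.
p and q are the roots of t² − 1288t + 411487 = 0.
Discriminant: 1288² − 4·411487 = 1658944 − 1645948 = 12996; √12996 = 114.
q = (1288 − 114)/2 = 587, p = (1288 + 114)/2 = 701.
Check: 587 · 701 = 411487.

587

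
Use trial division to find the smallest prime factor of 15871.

59

15871 is odd.
Digit sum 22, not divisible by 3.
Ends in 1: not divisible by 5.
7: 15871 = 7·2267 + 2
11: 15871 = 11·1442 + 9
13: 15871 = 13·1220 + 11
17: 15871 = 17·933 + 10
19: 15871 = 19·835 + 6
23: 15871 = 23·690 + 1
29: 15871 = 29·547 + 8
31: 15871 = 31·511 + 30
37: 15871 = 37·428 + 35
41: 15871 = 41·387 + 4
43: 15871 = 43·369 + 4
47: 15871 = 47·337 + 32
53: 15871 = 53·299 + 24
59: 15871 = 59·269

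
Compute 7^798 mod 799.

7^1 ≡ 7 (mod 799)
7^2 ≡ 7^2 = 49 ≡ 49 (mod 799)
7^4 ≡ 49^2 = 2401 ≡ 4 (mod 799)
7^8 ≡ 4^2 = 16 ≡ 16 (mod 799)
7^16 ≡ 16^2 = 256 ≡ 256 (mod 799)
7^32 ≡ 256^2 = 65536 ≡ 18 (mod 799)
7^64 ≡ 18^2 = 324 ≡ 324 (mod 799)
7^128 ≡ 324^2 = 104976 ≡ 307 (mod 799)
7^256 ≡ 307^2 = 94249 ≡ 766 (mod 799)
7^512 ≡ 766^2 = 586756 ≡ 290 (mod 799)
798 = 512 + 256 + 16 + 8 + 4 + 2 in binary powers of 2.
So 7^798 ≡ 290 · 766 · 256 · 16 · 4 · 49 ≡ 773 (mod 799).
Since 773 ≠ 1, base 7 is a Fermat witness: 799 is composite.

773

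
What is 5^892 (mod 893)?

5^1 ≡ 5 (mod 893)
5^2 ≡ 5^2 = 25 ≡ 25 (mod 893)
5^4 ≡ 25^2 = 625 ≡ 625 (mod 893)
5^8 ≡ 625^2 = 390625 ≡ 384 (mod 893)
5^16 ≡ 384^2 = 147456 ≡ 111 (mod 893)
5^32 ≡ 111^2 = 12321 ≡ 712 (mod 893)
5^64 ≡ 712^2 = 506944 ≡ 613 (mod 893)
5^128 ≡ 613^2 = 375769 ≡ 709 (mod 893)
5^256 ≡ 709^2 = 502681 ≡ 815 (mod 893)
5^512 ≡ 815^2 = 664225 ≡ 726 (mod 893)
892 = 512 + 256 + 64 + 32 + 16 + 8 + 4 in binary powers of 2.
So 5^892 ≡ 726 · 815 · 613 · 712 · 111 · 384 · 625 ≡ 613 (mod 893).
Since 613 ≠ 1, base 5 is a Fermat witness: 893 is composite.

613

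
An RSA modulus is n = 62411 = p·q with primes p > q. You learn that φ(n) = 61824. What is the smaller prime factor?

139

φ(n) = (p−1)(q−1) = n − (p+q) + 1, so p + q = 62411 − 61824 + 1 = 588.
p and q are the roots of t² − 588t + 62411 = 0.
Discriminant: 588² − 4·62411 = 345744 − 249644 = 96100; √96100 = 310.
q = (588 − 310)/2 = 139, p = (588 + 310)/2 = 449.
Check: 139 · 449 = 62411.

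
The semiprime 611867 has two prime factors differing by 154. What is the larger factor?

Since p = q + 154, we have 611867 = q(q + 154), so q² + 154q − 611867 = 0.
Discriminant: 154² + 4·611867 = 23716 + 2447468 = 2471184; √2471184 = 1572.
q = (−154 + 1572)/2 = 709, and p = q + 154 = 863.
Check: 709 · 863 = 611867.

863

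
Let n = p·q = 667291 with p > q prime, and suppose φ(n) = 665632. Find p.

977

φ(n) = (p−1)(q−1) = n − (p+q) + 1, so p + q = 667291 − 665632 + 1 = 1660.
p and q are the roots of t² − 1660t + 667291 = 0.
Discriminant: 1660² − 4·667291 = 2755600 − 2669164 = 86436; √86436 = 294.
q = (1660 − 294)/2 = 683, p = (1660 + 294)/2 = 977.
Check: 683 · 977 = 667291.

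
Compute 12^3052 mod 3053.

522

12^1 ≡ 12 (mod 3053)
12^2 ≡ 12^2 = 144 ≡ 144 (mod 3053)
12^4 ≡ 144^2 = 20736 ≡ 2418 (mod 3053)
12^8 ≡ 2418^2 = 5846724 ≡ 229 (mod 3053)
12^16 ≡ 229^2 = 52441 ≡ 540 (mod 3053)
12^32 ≡ 540^2 = 291600 ≡ 1565 (mod 3053)
12^64 ≡ 1565^2 = 2449225 ≡ 719 (mod 3053)
12^128 ≡ 719^2 = 516961 ≡ 1004 (mod 3053)
12^256 ≡ 1004^2 = 1008016 ≡ 526 (mod 3053)
12^512 ≡ 526^2 = 276676 ≡ 1906 (mod 3053)
12^1024 ≡ 1906^2 = 3632836 ≡ 2819 (mod 3053)
12^2048 ≡ 2819^2 = 7946761 ≡ 2855 (mod 3053)
3052 = 2048 + 512 + 256 + 128 + 64 + 32 + 8 + 4 in binary powers of 2.
So 12^3052 ≡ 2855 · 1906 · 526 · 1004 · 719 · 1565 · 229 · 2418 ≡ 522 (mod 3053).
Since 522 ≠ 1, base 12 is a Fermat witness: 3053 is composite.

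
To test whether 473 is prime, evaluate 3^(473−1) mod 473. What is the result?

3^1 ≡ 3 (mod 473)
3^2 ≡ 3^2 = 9 ≡ 9 (mod 473)
3^4 ≡ 9^2 = 81 ≡ 81 (mod 473)
3^8 ≡ 81^2 = 6561 ≡ 412 (mod 473)
3^16 ≡ 412^2 = 169744 ≡ 410 (mod 473)
3^32 ≡ 410^2 = 168100 ≡ 185 (mod 473)
3^64 ≡ 185^2 = 34225 ≡ 169 (mod 473)
3^128 ≡ 169^2 = 28561 ≡ 181 (mod 473)
3^256 ≡ 181^2 = 32761 ≡ 124 (mod 473)
472 = 256 + 128 + 64 + 16 + 8 in binary powers of 2.
So 3^472 ≡ 124 · 181 · 169 · 410 · 412 ≡ 53 (mod 473).
Since 53 ≠ 1, base 3 is a Fermat witness: 473 is composite.

53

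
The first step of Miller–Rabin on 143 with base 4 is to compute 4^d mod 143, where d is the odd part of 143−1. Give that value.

114

143 − 1 = 142 = 2^1 · 71, so d = 71.
4^1 ≡ 4 (mod 143)
4^2 ≡ 4^2 = 16 ≡ 16 (mod 143)
4^4 ≡ 16^2 = 256 ≡ 113 (mod 143)
4^8 ≡ 113^2 = 12769 ≡ 42 (mod 143)
4^16 ≡ 42^2 = 1764 ≡ 48 (mod 143)
4^32 ≡ 48^2 = 2304 ≡ 16 (mod 143)
4^64 ≡ 16^2 = 256 ≡ 113 (mod 143)
71 = 64 + 4 + 2 + 1 in binary powers of 2.
So 4^71 ≡ 113 · 113 · 16 · 4 ≡ 114 (mod 143).
Squaring chain: 114; never reaches −1, so base 4 is a Miller–Rabin witness that 143 is composite.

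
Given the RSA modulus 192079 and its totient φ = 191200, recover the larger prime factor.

φ(n) = (p−1)(q−1) = n − (p+q) + 1, so p + q = 192079 − 191200 + 1 = 880.
p and q are the roots of t² − 880t + 192079 = 0.
Discriminant: 880² − 4·192079 = 774400 − 768316 = 6084; √6084 = 78.
q = (880 − 78)/2 = 401, p = (880 + 78)/2 = 479.
Check: 401 · 479 = 192079.

479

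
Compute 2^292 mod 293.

2^1 ≡ 2 (mod 293)
2^2 ≡ 2^2 = 4 ≡ 4 (mod 293)
2^4 ≡ 4^2 = 16 ≡ 16 (mod 293)
2^8 ≡ 16^2 = 256 ≡ 256 (mod 293)
2^16 ≡ 256^2 = 65536 ≡ 197 (mod 293)
2^32 ≡ 197^2 = 38809 ≡ 133 (mod 293)
2^64 ≡ 133^2 = 17689 ≡ 109 (mod 293)
2^128 ≡ 109^2 = 11881 ≡ 161 (mod 293)
2^256 ≡ 161^2 = 25921 ≡ 137 (mod 293)
292 = 256 + 32 + 4 in binary powers of 2.
So 2^292 ≡ 137 · 133 · 16 ≡ 1 (mod 293).
Since the result is 1, base 2 gives no evidence that 293 is composite.

1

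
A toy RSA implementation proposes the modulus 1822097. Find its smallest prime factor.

1822097 is odd.
Digit sum 29, not divisible by 3.
Ends in 7: not divisible by 5.
7: 1822097 = 7·260299 + 4
11: 1822097 = 11·165645 + 2
13: 1822097 = 13·140161 + 4
17: 1822097 = 17·107182 + 3
19: 1822097 = 19·95899 + 16
23: 1822097 = 23·79221 + 14
29: 1822097 = 29·62830 + 27
31: 1822097 = 31·58777 + 10
37: 1822097 = 37·49245 + 32
41: 1822097 = 41·44441 + 16
43: 1822097 = 43·42374 + 15
47: 1822097 = 47·38768 + 1
53: 1822097 = 53·34379 + 10
59: 1822097 = 59·30883

59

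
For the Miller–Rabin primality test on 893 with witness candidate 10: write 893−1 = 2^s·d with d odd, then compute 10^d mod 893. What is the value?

775

893 − 1 = 892 = 2^2 · 223, so d = 223.
10^1 ≡ 10 (mod 893)
10^2 ≡ 10^2 = 100 ≡ 100 (mod 893)
10^4 ≡ 100^2 = 10000 ≡ 177 (mod 893)
10^8 ≡ 177^2 = 31329 ≡ 74 (mod 893)
10^16 ≡ 74^2 = 5476 ≡ 118 (mod 893)
10^32 ≡ 118^2 = 13924 ≡ 529 (mod 893)
10^64 ≡ 529^2 = 279841 ≡ 332 (mod 893)
10^128 ≡ 332^2 = 110224 ≡ 385 (mod 893)
223 = 128 + 64 + 16 + 8 + 4 + 2 + 1 in binary powers of 2.
So 10^223 ≡ 385 · 332 · 118 · 74 · 177 · 100 · 10 ≡ 775 (mod 893).
Squaring chain: 775 → 529; never reaches −1, so base 10 is a Miller–Rabin witness that 893 is composite.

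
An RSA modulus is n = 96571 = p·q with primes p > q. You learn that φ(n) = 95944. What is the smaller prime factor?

φ(n) = (p−1)(q−1) = n − (p+q) + 1, so p + q = 96571 − 95944 + 1 = 628.
p and q are the roots of t² − 628t + 96571 = 0.
Discriminant: 628² − 4·96571 = 394384 − 386284 = 8100; √8100 = 90.
q = (628 − 90)/2 = 269, p = (628 + 90)/2 = 359.
Check: 269 · 359 = 96571.

269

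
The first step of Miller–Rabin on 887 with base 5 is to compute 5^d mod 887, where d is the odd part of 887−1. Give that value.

886

887 − 1 = 886 = 2^1 · 443, so d = 443.
5^1 ≡ 5 (mod 887)
5^2 ≡ 5^2 = 25 ≡ 25 (mod 887)
5^4 ≡ 25^2 = 625 ≡ 625 (mod 887)
5^8 ≡ 625^2 = 390625 ≡ 345 (mod 887)
5^16 ≡ 345^2 = 119025 ≡ 167 (mod 887)
5^32 ≡ 167^2 = 27889 ≡ 392 (mod 887)
5^64 ≡ 392^2 = 153664 ≡ 213 (mod 887)
5^128 ≡ 213^2 = 45369 ≡ 132 (mod 887)
5^256 ≡ 132^2 = 17424 ≡ 571 (mod 887)
443 = 256 + 128 + 32 + 16 + 8 + 2 + 1 in binary powers of 2.
So 5^443 ≡ 571 · 132 · 392 · 167 · 345 · 25 · 5 ≡ 886 (mod 887).
Since 5^d ≡ 886 (mod 887), base 5 does not prove 887 composite.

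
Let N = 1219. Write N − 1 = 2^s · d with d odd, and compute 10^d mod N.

1219 − 1 = 1218 = 2^1 · 609, so d = 609.
10^1 ≡ 10 (mod 1219)
10^2 ≡ 10^2 = 100 ≡ 100 (mod 1219)
10^4 ≡ 100^2 = 10000 ≡ 248 (mod 1219)
10^8 ≡ 248^2 = 61504 ≡ 554 (mod 1219)
10^16 ≡ 554^2 = 306916 ≡ 947 (mod 1219)
10^32 ≡ 947^2 = 896809 ≡ 844 (mod 1219)
10^64 ≡ 844^2 = 712336 ≡ 440 (mod 1219)
10^128 ≡ 440^2 = 193600 ≡ 998 (mod 1219)
10^256 ≡ 998^2 = 996004 ≡ 81 (mod 1219)
10^512 ≡ 81^2 = 6561 ≡ 466 (mod 1219)
609 = 512 + 64 + 32 + 1 in binary powers of 2.
So 10^609 ≡ 466 · 440 · 844 · 10 ≡ 97 (mod 1219).
Squaring chain: 97; never reaches −1, so base 10 is a Miller–Rabin witness that 1219 is composite.

97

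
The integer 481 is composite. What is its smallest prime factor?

481 is odd.
Digit sum 13, not divisible by 3.
Ends in 1: not divisible by 5.
7: 481 = 7·68 + 5
11: 481 = 11·43 + 8
13: 481 = 13·37

13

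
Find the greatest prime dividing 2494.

2494 = 2 · 1247
1247 = 29 · 43
43 is prime.
So 2494 = 2 · 29 · 43; the largest prime factor is 43.

43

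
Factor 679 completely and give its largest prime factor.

97

679 = 7 · 97
97 is prime.
So 679 = 7 · 97; the largest prime factor is 97.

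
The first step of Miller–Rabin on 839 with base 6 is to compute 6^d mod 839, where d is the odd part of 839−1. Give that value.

839 − 1 = 838 = 2^1 · 419, so d = 419.
6^1 ≡ 6 (mod 839)
6^2 ≡ 6^2 = 36 ≡ 36 (mod 839)
6^4 ≡ 36^2 = 1296 ≡ 457 (mod 839)
6^8 ≡ 457^2 = 208849 ≡ 777 (mod 839)
6^16 ≡ 777^2 = 603729 ≡ 488 (mod 839)
6^32 ≡ 488^2 = 238144 ≡ 707 (mod 839)
6^64 ≡ 707^2 = 499849 ≡ 644 (mod 839)
6^128 ≡ 644^2 = 414736 ≡ 270 (mod 839)
6^256 ≡ 270^2 = 72900 ≡ 746 (mod 839)
419 = 256 + 128 + 32 + 2 + 1 in binary powers of 2.
So 6^419 ≡ 746 · 270 · 707 · 36 · 6 ≡ 1 (mod 839).
Since 6^d ≡ 1 (mod 839), base 6 does not prove 839 composite.

1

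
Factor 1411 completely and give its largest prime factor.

1411 = 17 · 83
83 is prime.
So 1411 = 17 · 83; the largest prime factor is 83.

83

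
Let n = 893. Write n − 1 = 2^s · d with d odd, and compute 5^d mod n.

893 − 1 = 892 = 2^2 · 223, so d = 223.
5^1 ≡ 5 (mod 893)
5^2 ≡ 5^2 = 25 ≡ 25 (mod 893)
5^4 ≡ 25^2 = 625 ≡ 625 (mod 893)
5^8 ≡ 625^2 = 390625 ≡ 384 (mod 893)
5^16 ≡ 384^2 = 147456 ≡ 111 (mod 893)
5^32 ≡ 111^2 = 12321 ≡ 712 (mod 893)
5^64 ≡ 712^2 = 506944 ≡ 613 (mod 893)
5^128 ≡ 613^2 = 375769 ≡ 709 (mod 893)
223 = 128 + 64 + 16 + 8 + 4 + 2 + 1 in binary powers of 2.
So 5^223 ≡ 709 · 613 · 111 · 384 · 625 · 25 · 5 ≡ 453 (mod 893).
Squaring chain: 453 → 712; never reaches −1, so base 5 is a Miller–Rabin witness that 893 is composite.

453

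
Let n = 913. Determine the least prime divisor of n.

11

913 is odd.
Digit sum 13, not divisible by 3.
Ends in 3: not divisible by 5.
7: 913 = 7·130 + 3
11: 913 = 11·83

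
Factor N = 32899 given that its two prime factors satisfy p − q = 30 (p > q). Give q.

Since p = q + 30, we have 32899 = q(q + 30), so q² + 30q − 32899 = 0.
Discriminant: 30² + 4·32899 = 900 + 131596 = 132496; √132496 = 364.
q = (−30 + 364)/2 = 167, and p = q + 30 = 197.
Check: 167 · 197 = 32899.

167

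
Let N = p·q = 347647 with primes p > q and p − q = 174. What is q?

509

Since p = q + 174, we have 347647 = q(q + 174), so q² + 174q − 347647 = 0.
Discriminant: 174² + 4·347647 = 30276 + 1390588 = 1420864; √1420864 = 1192.
q = (−174 + 1192)/2 = 509, and p = q + 174 = 683.
Check: 509 · 683 = 347647.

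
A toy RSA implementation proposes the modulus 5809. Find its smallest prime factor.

37

5809 is odd.
Digit sum 22, not divisible by 3.
Ends in 9: not divisible by 5.
7: 5809 = 7·829 + 6
11: 5809 = 11·528 + 1
13: 5809 = 13·446 + 11
17: 5809 = 17·341 + 12
19: 5809 = 19·305 + 14
23: 5809 = 23·252 + 13
29: 5809 = 29·200 + 9
31: 5809 = 31·187 + 12
37: 5809 = 37·157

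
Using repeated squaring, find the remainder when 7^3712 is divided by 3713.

2086

7^1 ≡ 7 (mod 3713)
7^2 ≡ 7^2 = 49 ≡ 49 (mod 3713)
7^4 ≡ 49^2 = 2401 ≡ 2401 (mod 3713)
7^8 ≡ 2401^2 = 5764801 ≡ 2225 (mod 3713)
7^16 ≡ 2225^2 = 4950625 ≡ 1196 (mod 3713)
7^32 ≡ 1196^2 = 1430416 ≡ 911 (mod 3713)
7^64 ≡ 911^2 = 829921 ≡ 1922 (mod 3713)
7^128 ≡ 1922^2 = 3694084 ≡ 3362 (mod 3713)
7^256 ≡ 3362^2 = 11303044 ≡ 672 (mod 3713)
7^512 ≡ 672^2 = 451584 ≡ 2311 (mod 3713)
7^1024 ≡ 2311^2 = 5340721 ≡ 1427 (mod 3713)
7^2048 ≡ 1427^2 = 2036329 ≡ 1605 (mod 3713)
3712 = 2048 + 1024 + 512 + 128 in binary powers of 2.
So 7^3712 ≡ 1605 · 1427 · 2311 · 3362 ≡ 2086 (mod 3713).
Since 2086 ≠ 1, base 7 is a Fermat witness: 3713 is composite.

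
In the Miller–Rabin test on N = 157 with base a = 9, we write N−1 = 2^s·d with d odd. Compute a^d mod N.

1

157 − 1 = 156 = 2^2 · 39, so d = 39.
9^1 ≡ 9 (mod 157)
9^2 ≡ 9^2 = 81 ≡ 81 (mod 157)
9^4 ≡ 81^2 = 6561 ≡ 124 (mod 157)
9^8 ≡ 124^2 = 15376 ≡ 147 (mod 157)
9^16 ≡ 147^2 = 21609 ≡ 100 (mod 157)
9^32 ≡ 100^2 = 10000 ≡ 109 (mod 157)
39 = 32 + 4 + 2 + 1 in binary powers of 2.
So 9^39 ≡ 109 · 124 · 81 · 9 ≡ 1 (mod 157).
Since 9^d ≡ 1 (mod 157), base 9 does not prove 157 composite.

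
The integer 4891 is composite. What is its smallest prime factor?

67

4891 is odd.
Digit sum 22, not divisible by 3.
Ends in 1: not divisible by 5.
7: 4891 = 7·698 + 5
11: 4891 = 11·444 + 7
13: 4891 = 13·376 + 3
17: 4891 = 17·287 + 12
19: 4891 = 19·257 + 8
23: 4891 = 23·212 + 15
29: 4891 = 29·168 + 19
31: 4891 = 31·157 + 24
37: 4891 = 37·132 + 7
41: 4891 = 41·119 + 12
43: 4891 = 43·113 + 32
47: 4891 = 47·104 + 3
53: 4891 = 53·92 + 15
59: 4891 = 59·82 + 53
61: 4891 = 61·80 + 11
67: 4891 = 67·73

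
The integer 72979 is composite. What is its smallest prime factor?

72979 is odd.
Digit sum 34, not divisible by 3.
Ends in 9: not divisible by 5.
7: 72979 = 7·10425 + 4
11: 72979 = 11·6634 + 5
13: 72979 = 13·5613 + 10
17: 72979 = 17·4292 + 15
19: 72979 = 19·3841

19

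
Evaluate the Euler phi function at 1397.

Factor: 1397 = 11 · 127.
φ(1397) = (11−1) · (127−1) = 10 · 126 = 1260.

1260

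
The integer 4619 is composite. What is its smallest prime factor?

4619 is odd.
Digit sum 20, not divisible by 3.
Ends in 9: not divisible by 5.
7: 4619 = 7·659 + 6
11: 4619 = 11·419 + 10
13: 4619 = 13·355 + 4
17: 4619 = 17·271 + 12
19: 4619 = 19·243 + 2
23: 4619 = 23·200 + 19
29: 4619 = 29·159 + 8
31: 4619 = 31·149

31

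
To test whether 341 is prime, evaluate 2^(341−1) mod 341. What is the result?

1

2^1 ≡ 2 (mod 341)
2^2 ≡ 2^2 = 4 ≡ 4 (mod 341)
2^4 ≡ 4^2 = 16 ≡ 16 (mod 341)
2^8 ≡ 16^2 = 256 ≡ 256 (mod 341)
2^16 ≡ 256^2 = 65536 ≡ 64 (mod 341)
2^32 ≡ 64^2 = 4096 ≡ 4 (mod 341)
2^64 ≡ 4^2 = 16 ≡ 16 (mod 341)
2^128 ≡ 16^2 = 256 ≡ 256 (mod 341)
2^256 ≡ 256^2 = 65536 ≡ 64 (mod 341)
340 = 256 + 64 + 16 + 4 in binary powers of 2.
So 2^340 ≡ 64 · 16 · 64 · 16 ≡ 1 (mod 341).
Since the result is 1, base 2 gives no evidence that 341 is composite.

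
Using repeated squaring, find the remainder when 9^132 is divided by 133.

9^1 ≡ 9 (mod 133)
9^2 ≡ 9^2 = 81 ≡ 81 (mod 133)
9^4 ≡ 81^2 = 6561 ≡ 44 (mod 133)
9^8 ≡ 44^2 = 1936 ≡ 74 (mod 133)
9^16 ≡ 74^2 = 5476 ≡ 23 (mod 133)
9^32 ≡ 23^2 = 529 ≡ 130 (mod 133)
9^64 ≡ 130^2 = 16900 ≡ 9 (mod 133)
9^128 ≡ 9^2 = 81 ≡ 81 (mod 133)
132 = 128 + 4 in binary powers of 2.
So 9^132 ≡ 81 · 44 ≡ 106 (mod 133).
Since 106 ≠ 1, base 9 is a Fermat witness: 133 is composite.

106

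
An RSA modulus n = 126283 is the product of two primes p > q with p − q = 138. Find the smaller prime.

Since p = q + 138, we have 126283 = q(q + 138), so q² + 138q − 126283 = 0.
Discriminant: 138² + 4·126283 = 19044 + 505132 = 524176; √524176 = 724.
q = (−138 + 724)/2 = 293, and p = q + 138 = 431.
Check: 293 · 431 = 126283.

293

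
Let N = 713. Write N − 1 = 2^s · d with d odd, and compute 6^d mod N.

305

713 − 1 = 712 = 2^3 · 89, so d = 89.
6^1 ≡ 6 (mod 713)
6^2 ≡ 6^2 = 36 ≡ 36 (mod 713)
6^4 ≡ 36^2 = 1296 ≡ 583 (mod 713)
6^8 ≡ 583^2 = 339889 ≡ 501 (mod 713)
6^16 ≡ 501^2 = 251001 ≡ 25 (mod 713)
6^32 ≡ 25^2 = 625 ≡ 625 (mod 713)
6^64 ≡ 625^2 = 390625 ≡ 614 (mod 713)
89 = 64 + 16 + 8 + 1 in binary powers of 2.
So 6^89 ≡ 614 · 25 · 501 · 6 ≡ 305 (mod 713).
Squaring chain: 305 → 335 → 284; never reaches −1, so base 6 is a Miller–Rabin witness that 713 is composite.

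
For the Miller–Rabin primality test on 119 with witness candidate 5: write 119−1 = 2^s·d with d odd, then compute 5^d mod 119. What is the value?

45

119 − 1 = 118 = 2^1 · 59, so d = 59.
5^1 ≡ 5 (mod 119)
5^2 ≡ 5^2 = 25 ≡ 25 (mod 119)
5^4 ≡ 25^2 = 625 ≡ 30 (mod 119)
5^8 ≡ 30^2 = 900 ≡ 67 (mod 119)
5^16 ≡ 67^2 = 4489 ≡ 86 (mod 119)
5^32 ≡ 86^2 = 7396 ≡ 18 (mod 119)
59 = 32 + 16 + 8 + 2 + 1 in binary powers of 2.
So 5^59 ≡ 18 · 86 · 67 · 25 · 5 ≡ 45 (mod 119).
Squaring chain: 45; never reaches −1, so base 5 is a Miller–Rabin witness that 119 is composite.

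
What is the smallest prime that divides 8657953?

8657953 is odd.
Digit sum 43, not divisible by 3.
Ends in 3: not divisible by 5.
7: 8657953 = 7·1236850 + 3
11: 8657953 = 11·787086 + 7
13: 8657953 = 13·665996 + 5
17: 8657953 = 17·509291 + 6
19: 8657953 = 19·455681 + 14
23: 8657953 = 23·376432 + 17
29: 8657953 = 29·298550 + 3
31: 8657953 = 31·279288 + 25
37: 8657953 = 37·233998 + 27
41: 8657953 = 41·211169 + 24
43: 8657953 = 43·201347 + 32
47: 8657953 = 47·184211 + 36
53: 8657953 = 53·163357 + 32
59: 8657953 = 59·146744 + 57
61: 8657953 = 61·141933 + 40
67: 8657953 = 67·129223 + 12
71: 8657953 = 71·121943

71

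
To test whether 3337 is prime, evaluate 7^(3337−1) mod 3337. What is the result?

7^1 ≡ 7 (mod 3337)
7^2 ≡ 7^2 = 49 ≡ 49 (mod 3337)
7^4 ≡ 49^2 = 2401 ≡ 2401 (mod 3337)
7^8 ≡ 2401^2 = 5764801 ≡ 1802 (mod 3337)
7^16 ≡ 1802^2 = 3247204 ≡ 303 (mod 3337)
7^32 ≡ 303^2 = 91809 ≡ 1710 (mod 3337)
7^64 ≡ 1710^2 = 2924100 ≡ 888 (mod 3337)
7^128 ≡ 888^2 = 788544 ≡ 1012 (mod 3337)
7^256 ≡ 1012^2 = 1024144 ≡ 3022 (mod 3337)
7^512 ≡ 3022^2 = 9132484 ≡ 2452 (mod 3337)
7^1024 ≡ 2452^2 = 6012304 ≡ 2367 (mod 3337)
7^2048 ≡ 2367^2 = 5602689 ≡ 3203 (mod 3337)
3336 = 2048 + 1024 + 256 + 8 in binary powers of 2.
So 7^3336 ≡ 3203 · 2367 · 3022 · 1802 ≡ 2028 (mod 3337).
Since 2028 ≠ 1, base 7 is a Fermat witness: 3337 is composite.

2028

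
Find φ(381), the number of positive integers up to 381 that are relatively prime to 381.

252

Factor: 381 = 3 · 127.
φ(381) = (3−1) · (127−1) = 2 · 126 = 252.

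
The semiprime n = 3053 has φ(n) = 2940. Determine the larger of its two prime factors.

φ(n) = (p−1)(q−1) = n − (p+q) + 1, so p + q = 3053 − 2940 + 1 = 114.
p and q are the roots of t² − 114t + 3053 = 0.
Discriminant: 114² − 4·3053 = 12996 − 12212 = 784; √784 = 28.
q = (114 − 28)/2 = 43, p = (114 + 28)/2 = 71.
Check: 43 · 71 = 3053.

71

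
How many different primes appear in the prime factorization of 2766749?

3

2766749 = 37^2 · 2021
2021 = 43 · 47
2766749 = 37^2 · 43 · 47, which has 3 distinct prime factors.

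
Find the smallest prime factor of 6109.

6109 is odd.
Digit sum 16, not divisible by 3.
Ends in 9: not divisible by 5.
7: 6109 = 7·872 + 5
11: 6109 = 11·555 + 4
13: 6109 = 13·469 + 12
17: 6109 = 17·359 + 6
19: 6109 = 19·321 + 10
23: 6109 = 23·265 + 14
29: 6109 = 29·210 + 19
31: 6109 = 31·197 + 2
37: 6109 = 37·165 + 4
41: 6109 = 41·149

41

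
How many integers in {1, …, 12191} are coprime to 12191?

11952

Factor: 12191 = 73 · 167.
φ(12191) = (73−1) · (167−1) = 72 · 166 = 11952.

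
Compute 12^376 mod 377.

12^1 ≡ 12 (mod 377)
12^2 ≡ 12^2 = 144 ≡ 144 (mod 377)
12^4 ≡ 144^2 = 20736 ≡ 1 (mod 377)
12^8 ≡ 1^2 = 1 ≡ 1 (mod 377)
12^16 ≡ 1^2 = 1 ≡ 1 (mod 377)
12^32 ≡ 1^2 = 1 ≡ 1 (mod 377)
12^64 ≡ 1^2 = 1 ≡ 1 (mod 377)
12^128 ≡ 1^2 = 1 ≡ 1 (mod 377)
12^256 ≡ 1^2 = 1 ≡ 1 (mod 377)
376 = 256 + 64 + 32 + 16 + 8 in binary powers of 2.
So 12^376 ≡ 1 · 1 · 1 · 1 · 1 ≡ 1 (mod 377).
Since the result is 1, base 12 gives no evidence that 377 is composite.

1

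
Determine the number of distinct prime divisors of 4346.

3

4346 = 2 · 2173
2173 = 41 · 53
4346 = 2 · 41 · 53, which has 3 distinct prime factors.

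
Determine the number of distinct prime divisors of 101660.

5

101660 = 2^2 · 25415
25415 = 5 · 5083
5083 = 13 · 391
391 = 17 · 23
101660 = 2^2 · 5 · 13 · 17 · 23, which has 5 distinct prime factors.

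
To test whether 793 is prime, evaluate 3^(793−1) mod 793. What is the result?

131

3^1 ≡ 3 (mod 793)
3^2 ≡ 3^2 = 9 ≡ 9 (mod 793)
3^4 ≡ 9^2 = 81 ≡ 81 (mod 793)
3^8 ≡ 81^2 = 6561 ≡ 217 (mod 793)
3^16 ≡ 217^2 = 47089 ≡ 302 (mod 793)
3^32 ≡ 302^2 = 91204 ≡ 9 (mod 793)
3^64 ≡ 9^2 = 81 ≡ 81 (mod 793)
3^128 ≡ 81^2 = 6561 ≡ 217 (mod 793)
3^256 ≡ 217^2 = 47089 ≡ 302 (mod 793)
3^512 ≡ 302^2 = 91204 ≡ 9 (mod 793)
792 = 512 + 256 + 16 + 8 in binary powers of 2.
So 3^792 ≡ 9 · 302 · 302 · 217 ≡ 131 (mod 793).
Since 131 ≠ 1, base 3 is a Fermat witness: 793 is composite.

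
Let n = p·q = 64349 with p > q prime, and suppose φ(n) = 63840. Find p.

φ(n) = (p−1)(q−1) = n − (p+q) + 1, so p + q = 64349 − 63840 + 1 = 510.
p and q are the roots of t² − 510t + 64349 = 0.
Discriminant: 510² − 4·64349 = 260100 − 257396 = 2704; √2704 = 52.
q = (510 − 52)/2 = 229, p = (510 + 52)/2 = 281.
Check: 229 · 281 = 64349.

281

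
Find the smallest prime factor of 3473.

3473 is odd.
Digit sum 17, not divisible by 3.
Ends in 3: not divisible by 5.
7: 3473 = 7·496 + 1
11: 3473 = 11·315 + 8
13: 3473 = 13·267 + 2
17: 3473 = 17·204 + 5
19: 3473 = 19·182 + 15
23: 3473 = 23·151

23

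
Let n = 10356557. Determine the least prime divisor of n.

10356557 is odd.
Digit sum 32, not divisible by 3.
Ends in 7: not divisible by 5.
7: 10356557 = 7·1479508 + 1
11: 10356557 = 11·941505 + 2
13: 10356557 = 13·796658 + 3
17: 10356557 = 17·609209 + 4
19: 10356557 = 19·545081 + 18
23: 10356557 = 23·450285 + 2
29: 10356557 = 29·357122 + 19
31: 10356557 = 31·334082 + 15
37: 10356557 = 37·279906 + 35
41: 10356557 = 41·252598 + 39
43: 10356557 = 43·240850 + 7
47: 10356557 = 47·220352 + 13
53: 10356557 = 53·195406 + 39
59: 10356557 = 59·175534 + 51
61: 10356557 = 61·169779 + 38
67: 10356557 = 67·154575 + 32
71: 10356557 = 71·145867

71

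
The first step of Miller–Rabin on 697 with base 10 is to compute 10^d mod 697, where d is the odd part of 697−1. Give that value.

141

697 − 1 = 696 = 2^3 · 87, so d = 87.
10^1 ≡ 10 (mod 697)
10^2 ≡ 10^2 = 100 ≡ 100 (mod 697)
10^4 ≡ 100^2 = 10000 ≡ 242 (mod 697)
10^8 ≡ 242^2 = 58564 ≡ 16 (mod 697)
10^16 ≡ 16^2 = 256 ≡ 256 (mod 697)
10^32 ≡ 256^2 = 65536 ≡ 18 (mod 697)
10^64 ≡ 18^2 = 324 ≡ 324 (mod 697)
87 = 64 + 16 + 4 + 2 + 1 in binary powers of 2.
So 10^87 ≡ 324 · 256 · 242 · 100 · 10 ≡ 141 (mod 697).
Squaring chain: 141 → 365 → 98; never reaches −1, so base 10 is a Miller–Rabin witness that 697 is composite.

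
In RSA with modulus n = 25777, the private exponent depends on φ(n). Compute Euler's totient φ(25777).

Factor: 25777 = 149 · 173.
φ(25777) = (149−1) · (173−1) = 148 · 172 = 25456.

25456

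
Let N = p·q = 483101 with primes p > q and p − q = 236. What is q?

587

Since p = q + 236, we have 483101 = q(q + 236), so q² + 236q − 483101 = 0.
Discriminant: 236² + 4·483101 = 55696 + 1932404 = 1988100; √1988100 = 1410.
q = (−236 + 1410)/2 = 587, and p = q + 236 = 823.
Check: 587 · 823 = 483101.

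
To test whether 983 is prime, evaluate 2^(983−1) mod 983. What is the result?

1

2^1 ≡ 2 (mod 983)
2^2 ≡ 2^2 = 4 ≡ 4 (mod 983)
2^4 ≡ 4^2 = 16 ≡ 16 (mod 983)
2^8 ≡ 16^2 = 256 ≡ 256 (mod 983)
2^16 ≡ 256^2 = 65536 ≡ 658 (mod 983)
2^32 ≡ 658^2 = 432964 ≡ 444 (mod 983)
2^64 ≡ 444^2 = 197136 ≡ 536 (mod 983)
2^128 ≡ 536^2 = 287296 ≡ 260 (mod 983)
2^256 ≡ 260^2 = 67600 ≡ 756 (mod 983)
2^512 ≡ 756^2 = 571536 ≡ 413 (mod 983)
982 = 512 + 256 + 128 + 64 + 16 + 4 + 2 in binary powers of 2.
So 2^982 ≡ 413 · 756 · 260 · 536 · 658 · 16 · 4 ≡ 1 (mod 983).
Since the result is 1, base 2 gives no evidence that 983 is composite.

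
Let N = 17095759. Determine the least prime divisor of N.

83

17095759 is odd.
Digit sum 43, not divisible by 3.
Ends in 9: not divisible by 5.
7: 17095759 = 7·2442251 + 2
11: 17095759 = 11·1554159 + 10
13: 17095759 = 13·1315058 + 5
17: 17095759 = 17·1005632 + 15
19: 17095759 = 19·899776 + 15
23: 17095759 = 23·743293 + 20
29: 17095759 = 29·589508 + 27
31: 17095759 = 31·551476 + 3
37: 17095759 = 37·462047 + 20
41: 17095759 = 41·416969 + 30
43: 17095759 = 43·397575 + 34
47: 17095759 = 47·363739 + 26
53: 17095759 = 53·322561 + 26
59: 17095759 = 59·289758 + 37
61: 17095759 = 61·280258 + 21
67: 17095759 = 67·255160 + 39
71: 17095759 = 71·240785 + 24
73: 17095759 = 73·234188 + 35
79: 17095759 = 79·216402 + 1
83: 17095759 = 83·205973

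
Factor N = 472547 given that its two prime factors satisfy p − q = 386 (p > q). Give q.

Since p = q + 386, we have 472547 = q(q + 386), so q² + 386q − 472547 = 0.
Discriminant: 386² + 4·472547 = 148996 + 1890188 = 2039184; √2039184 = 1428.
q = (−386 + 1428)/2 = 521, and p = q + 386 = 907.
Check: 521 · 907 = 472547.

521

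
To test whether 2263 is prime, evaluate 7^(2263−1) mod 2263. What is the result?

7^1 ≡ 7 (mod 2263)
7^2 ≡ 7^2 = 49 ≡ 49 (mod 2263)
7^4 ≡ 49^2 = 2401 ≡ 138 (mod 2263)
7^8 ≡ 138^2 = 19044 ≡ 940 (mod 2263)
7^16 ≡ 940^2 = 883600 ≡ 1030 (mod 2263)
7^32 ≡ 1030^2 = 1060900 ≡ 1816 (mod 2263)
7^64 ≡ 1816^2 = 3297856 ≡ 665 (mod 2263)
7^128 ≡ 665^2 = 442225 ≡ 940 (mod 2263)
7^256 ≡ 940^2 = 883600 ≡ 1030 (mod 2263)
7^512 ≡ 1030^2 = 1060900 ≡ 1816 (mod 2263)
7^1024 ≡ 1816^2 = 3297856 ≡ 665 (mod 2263)
7^2048 ≡ 665^2 = 442225 ≡ 940 (mod 2263)
2262 = 2048 + 128 + 64 + 16 + 4 + 2 in binary powers of 2.
So 7^2262 ≡ 940 · 940 · 665 · 1030 · 138 · 49 ≡ 1287 (mod 2263).
Since 1287 ≠ 1, base 7 is a Fermat witness: 2263 is composite.

1287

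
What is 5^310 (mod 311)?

1

5^1 ≡ 5 (mod 311)
5^2 ≡ 5^2 = 25 ≡ 25 (mod 311)
5^4 ≡ 25^2 = 625 ≡ 3 (mod 311)
5^8 ≡ 3^2 = 9 ≡ 9 (mod 311)
5^16 ≡ 9^2 = 81 ≡ 81 (mod 311)
5^32 ≡ 81^2 = 6561 ≡ 30 (mod 311)
5^64 ≡ 30^2 = 900 ≡ 278 (mod 311)
5^128 ≡ 278^2 = 77284 ≡ 156 (mod 311)
5^256 ≡ 156^2 = 24336 ≡ 78 (mod 311)
310 = 256 + 32 + 16 + 4 + 2 in binary powers of 2.
So 5^310 ≡ 78 · 30 · 81 · 3 · 25 ≡ 1 (mod 311).
Since the result is 1, base 5 gives no evidence that 311 is composite.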